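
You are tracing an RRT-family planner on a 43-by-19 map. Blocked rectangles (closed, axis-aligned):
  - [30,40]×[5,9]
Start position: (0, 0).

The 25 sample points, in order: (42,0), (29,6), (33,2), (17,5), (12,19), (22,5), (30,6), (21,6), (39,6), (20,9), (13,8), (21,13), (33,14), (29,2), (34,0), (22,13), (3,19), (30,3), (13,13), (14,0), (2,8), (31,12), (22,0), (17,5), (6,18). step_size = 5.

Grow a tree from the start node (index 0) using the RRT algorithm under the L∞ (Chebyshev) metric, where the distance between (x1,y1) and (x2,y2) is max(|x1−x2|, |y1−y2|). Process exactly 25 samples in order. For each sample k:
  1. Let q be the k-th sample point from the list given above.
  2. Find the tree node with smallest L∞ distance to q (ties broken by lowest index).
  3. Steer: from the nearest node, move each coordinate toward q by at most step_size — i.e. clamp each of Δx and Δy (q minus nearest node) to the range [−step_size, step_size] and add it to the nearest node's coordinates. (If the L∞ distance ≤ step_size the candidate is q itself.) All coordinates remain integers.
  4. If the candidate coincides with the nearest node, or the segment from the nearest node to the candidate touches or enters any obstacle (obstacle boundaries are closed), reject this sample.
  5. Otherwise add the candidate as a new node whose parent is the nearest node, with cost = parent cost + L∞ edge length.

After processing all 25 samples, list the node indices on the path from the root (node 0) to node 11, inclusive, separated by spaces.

1. q=(42,0) nearest=0 d=42 new=(5,0) → add node 1 parent=0 cost=5
2. q=(29,6) nearest=1 d=24 new=(10,5) → add node 2 parent=1 cost=10
3. q=(33,2) nearest=2 d=23 new=(15,2) → add node 3 parent=2 cost=15
4. q=(17,5) nearest=3 d=3 new=(17,5) → add node 4 parent=3 cost=18
5. q=(12,19) nearest=2 d=14 new=(12,10) → add node 5 parent=2 cost=15
6. q=(22,5) nearest=4 d=5 new=(22,5) → add node 6 parent=4 cost=23
7. q=(30,6) nearest=6 d=8 new=(27,6) → add node 7 parent=6 cost=28
8. q=(21,6) nearest=6 d=1 new=(21,6) → add node 8 parent=6 cost=24
9. q=(39,6) nearest=7 d=12 new=(32,6) → blocked by [30,40]×[5,9], reject
10. q=(20,9) nearest=8 d=3 new=(20,9) → add node 9 parent=8 cost=27
11. q=(13,8) nearest=5 d=2 new=(13,8) → add node 10 parent=5 cost=17
12. q=(21,13) nearest=9 d=4 new=(21,13) → add node 11 parent=9 cost=31
13. q=(33,14) nearest=7 d=8 new=(32,11) → blocked by [30,40]×[5,9], reject
14. q=(29,2) nearest=7 d=4 new=(29,2) → add node 12 parent=7 cost=32
15. q=(34,0) nearest=12 d=5 new=(34,0) → add node 13 parent=12 cost=37
16. q=(22,13) nearest=11 d=1 new=(22,13) → add node 14 parent=11 cost=32
17. q=(3,19) nearest=5 d=9 new=(7,15) → add node 15 parent=5 cost=20
18. q=(30,3) nearest=12 d=1 new=(30,3) → add node 16 parent=12 cost=33
19. q=(13,13) nearest=5 d=3 new=(13,13) → add node 17 parent=5 cost=18
20. q=(14,0) nearest=3 d=2 new=(14,0) → add node 18 parent=3 cost=17
21. q=(2,8) nearest=15 d=7 new=(2,10) → add node 19 parent=15 cost=25
22. q=(31,12) nearest=7 d=6 new=(31,11) → add node 20 parent=7 cost=33
23. q=(22,0) nearest=4 d=5 new=(22,0) → add node 21 parent=4 cost=23
24. q=(17,5) nearest=4 d=0 → coincident, reject
25. q=(6,18) nearest=15 d=3 new=(6,18) → add node 22 parent=15 cost=23

Path: 0 1 2 3 4 6 8 9 11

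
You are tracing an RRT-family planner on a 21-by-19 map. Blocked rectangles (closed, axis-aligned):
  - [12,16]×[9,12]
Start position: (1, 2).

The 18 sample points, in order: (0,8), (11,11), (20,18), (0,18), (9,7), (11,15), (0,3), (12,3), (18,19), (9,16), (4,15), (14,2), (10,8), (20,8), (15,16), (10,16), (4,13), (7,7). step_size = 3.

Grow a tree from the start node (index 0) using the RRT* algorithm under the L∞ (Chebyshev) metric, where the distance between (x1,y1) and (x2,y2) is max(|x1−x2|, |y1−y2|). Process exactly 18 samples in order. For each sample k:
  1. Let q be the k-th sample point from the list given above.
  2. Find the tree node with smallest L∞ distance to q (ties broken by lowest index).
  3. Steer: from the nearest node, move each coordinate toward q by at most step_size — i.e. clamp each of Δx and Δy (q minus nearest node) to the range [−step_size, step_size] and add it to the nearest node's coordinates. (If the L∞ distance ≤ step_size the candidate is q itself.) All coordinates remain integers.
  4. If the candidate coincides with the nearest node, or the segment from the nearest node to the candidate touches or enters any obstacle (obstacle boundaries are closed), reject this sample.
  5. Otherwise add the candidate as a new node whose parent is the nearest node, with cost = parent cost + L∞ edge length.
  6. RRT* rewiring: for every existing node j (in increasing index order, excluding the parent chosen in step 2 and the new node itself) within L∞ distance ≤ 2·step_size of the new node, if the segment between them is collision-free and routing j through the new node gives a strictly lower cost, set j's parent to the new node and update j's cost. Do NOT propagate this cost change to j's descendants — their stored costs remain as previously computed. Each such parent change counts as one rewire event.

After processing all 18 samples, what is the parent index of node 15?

Parent of node 15: 9

1. q=(0,8) nearest=0 d=6 new=(0,5) → add node 1 parent=0 cost=3
2. q=(11,11) nearest=0 d=10 new=(4,5) → add node 2 parent=0 cost=3
3. q=(20,18) nearest=2 d=16 new=(7,8) → add node 3 parent=2 cost=6
4. q=(0,18) nearest=3 d=10 new=(4,11) → add node 4 parent=3 cost=9
5. q=(9,7) nearest=3 d=2 new=(9,7) → add node 5 parent=3 cost=8
6. q=(11,15) nearest=3 d=7 new=(10,11) → add node 6 parent=3 cost=9
7. q=(0,3) nearest=0 d=1 new=(0,3) → add node 7 parent=0 cost=1
8. q=(12,3) nearest=5 d=4 new=(12,4) → add node 8 parent=5 cost=11
9. q=(18,19) nearest=6 d=8 new=(13,14) → add node 9 parent=6 cost=12
10. q=(9,16) nearest=9 d=4 new=(10,16) → add node 10 parent=9 cost=15
11. q=(4,15) nearest=4 d=4 new=(4,14) → add node 11 parent=4 cost=12
12. q=(14,2) nearest=8 d=2 new=(14,2) → add node 12 parent=8 cost=13
13. q=(10,8) nearest=5 d=1 new=(10,8) → add node 13 parent=5 cost=9
14. q=(20,8) nearest=12 d=6 new=(17,5) → add node 14 parent=12 cost=16
15. q=(15,16) nearest=9 d=2 new=(15,16) → add node 15 parent=9 cost=14
16. q=(10,16) nearest=10 d=0 → coincident, reject
17. q=(4,13) nearest=11 d=1 new=(4,13) → add node 16 parent=11 cost=13
18. q=(7,7) nearest=3 d=1 new=(7,7) → add node 17 parent=3 cost=7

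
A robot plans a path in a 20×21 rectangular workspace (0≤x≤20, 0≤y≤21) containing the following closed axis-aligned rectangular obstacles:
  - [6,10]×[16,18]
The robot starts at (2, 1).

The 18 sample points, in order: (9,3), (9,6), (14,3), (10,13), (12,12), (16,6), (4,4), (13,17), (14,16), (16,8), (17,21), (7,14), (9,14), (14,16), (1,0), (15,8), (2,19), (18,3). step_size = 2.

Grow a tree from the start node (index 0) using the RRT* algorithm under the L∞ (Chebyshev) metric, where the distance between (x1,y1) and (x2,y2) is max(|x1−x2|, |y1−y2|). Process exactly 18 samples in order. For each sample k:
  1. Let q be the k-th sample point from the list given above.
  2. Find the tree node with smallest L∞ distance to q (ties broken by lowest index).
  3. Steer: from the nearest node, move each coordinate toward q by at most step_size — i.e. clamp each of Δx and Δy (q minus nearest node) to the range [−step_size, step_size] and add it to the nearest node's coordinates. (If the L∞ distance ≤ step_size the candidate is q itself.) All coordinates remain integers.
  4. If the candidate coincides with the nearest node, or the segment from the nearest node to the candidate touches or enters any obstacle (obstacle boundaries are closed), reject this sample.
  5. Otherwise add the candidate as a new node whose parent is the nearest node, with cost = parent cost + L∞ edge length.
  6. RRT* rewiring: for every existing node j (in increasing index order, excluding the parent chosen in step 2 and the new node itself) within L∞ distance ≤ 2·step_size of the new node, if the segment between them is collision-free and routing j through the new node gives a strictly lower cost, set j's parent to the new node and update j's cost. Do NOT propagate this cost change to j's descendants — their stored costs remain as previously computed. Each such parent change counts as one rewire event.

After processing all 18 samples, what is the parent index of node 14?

Parent of node 14: 11

1. q=(9,3) nearest=0 d=7 new=(4,3) → add node 1 parent=0 cost=2
2. q=(9,6) nearest=1 d=5 new=(6,5) → add node 2 parent=1 cost=4
3. q=(14,3) nearest=2 d=8 new=(8,3) → add node 3 parent=2 cost=6
4. q=(10,13) nearest=2 d=8 new=(8,7) → add node 4 parent=2 cost=6
5. q=(12,12) nearest=4 d=5 new=(10,9) → add node 5 parent=4 cost=8
6. q=(16,6) nearest=5 d=6 new=(12,7) → add node 6 parent=5 cost=10
7. q=(4,4) nearest=1 d=1 new=(4,4) → add node 7 parent=1 cost=3
8. q=(13,17) nearest=5 d=8 new=(12,11) → add node 8 parent=5 cost=10
9. q=(14,16) nearest=8 d=5 new=(14,13) → add node 9 parent=8 cost=12
10. q=(16,8) nearest=6 d=4 new=(14,8) → add node 10 parent=6 cost=12
11. q=(17,21) nearest=9 d=8 new=(16,15) → add node 11 parent=9 cost=14
12. q=(7,14) nearest=5 d=5 new=(8,11) → add node 12 parent=5 cost=10
13. q=(9,14) nearest=8 d=3 new=(10,13) → add node 13 parent=8 cost=12
14. q=(14,16) nearest=11 d=2 new=(14,16) → add node 14 parent=11 cost=16
15. q=(1,0) nearest=0 d=1 new=(1,0) → add node 15 parent=0 cost=1
16. q=(15,8) nearest=10 d=1 new=(15,8) → add node 16 parent=10 cost=13
17. q=(2,19) nearest=12 d=8 new=(6,13) → add node 17 parent=12 cost=12
18. q=(18,3) nearest=10 d=5 new=(16,6) → add node 18 parent=10 cost=14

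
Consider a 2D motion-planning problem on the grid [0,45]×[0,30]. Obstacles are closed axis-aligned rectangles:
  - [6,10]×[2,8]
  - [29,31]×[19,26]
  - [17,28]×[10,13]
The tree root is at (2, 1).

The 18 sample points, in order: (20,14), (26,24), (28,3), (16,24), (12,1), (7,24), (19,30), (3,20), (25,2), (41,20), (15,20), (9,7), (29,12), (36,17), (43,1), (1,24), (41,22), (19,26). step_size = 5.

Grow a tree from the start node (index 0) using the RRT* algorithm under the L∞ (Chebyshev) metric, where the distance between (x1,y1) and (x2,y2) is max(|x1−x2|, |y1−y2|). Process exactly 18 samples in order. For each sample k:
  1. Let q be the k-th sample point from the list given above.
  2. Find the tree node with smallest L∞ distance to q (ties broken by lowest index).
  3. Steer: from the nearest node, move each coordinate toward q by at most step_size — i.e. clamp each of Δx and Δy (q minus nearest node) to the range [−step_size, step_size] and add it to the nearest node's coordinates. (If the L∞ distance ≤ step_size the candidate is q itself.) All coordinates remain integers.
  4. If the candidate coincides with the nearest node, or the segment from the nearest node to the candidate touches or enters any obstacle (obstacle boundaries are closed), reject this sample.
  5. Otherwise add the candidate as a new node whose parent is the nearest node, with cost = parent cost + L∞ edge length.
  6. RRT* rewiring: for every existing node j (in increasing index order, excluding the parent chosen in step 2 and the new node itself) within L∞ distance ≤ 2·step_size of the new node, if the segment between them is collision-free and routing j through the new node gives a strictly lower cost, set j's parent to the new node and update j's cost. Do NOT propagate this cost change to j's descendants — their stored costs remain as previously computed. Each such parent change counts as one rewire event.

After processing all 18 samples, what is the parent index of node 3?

Parent of node 3: 1

1. q=(20,14) nearest=0 d=18 new=(7,6) → blocked by [6,10]×[2,8], reject
2. q=(26,24) nearest=0 d=24 new=(7,6) → blocked by [6,10]×[2,8], reject
3. q=(28,3) nearest=0 d=26 new=(7,3) → blocked by [6,10]×[2,8], reject
4. q=(16,24) nearest=0 d=23 new=(7,6) → blocked by [6,10]×[2,8], reject
5. q=(12,1) nearest=0 d=10 new=(7,1) → add node 1 parent=0 cost=5
6. q=(7,24) nearest=0 d=23 new=(7,6) → blocked by [6,10]×[2,8], reject
7. q=(19,30) nearest=0 d=29 new=(7,6) → blocked by [6,10]×[2,8], reject
8. q=(3,20) nearest=0 d=19 new=(3,6) → add node 2 parent=0 cost=5
9. q=(25,2) nearest=1 d=18 new=(12,2) → add node 3 parent=1 cost=10
10. q=(41,20) nearest=3 d=29 new=(17,7) → add node 4 parent=3 cost=15
11. q=(15,20) nearest=4 d=13 new=(15,12) → add node 5 parent=4 cost=20
12. q=(9,7) nearest=3 d=5 new=(9,7) → blocked by [6,10]×[2,8], reject
13. q=(29,12) nearest=4 d=12 new=(22,12) → blocked by [17,28]×[10,13], reject
14. q=(36,17) nearest=4 d=19 new=(22,12) → blocked by [17,28]×[10,13], reject
15. q=(43,1) nearest=4 d=26 new=(22,2) → add node 6 parent=4 cost=20
16. q=(1,24) nearest=5 d=14 new=(10,17) → add node 7 parent=5 cost=25
17. q=(41,22) nearest=6 d=20 new=(27,7) → add node 8 parent=6 cost=25
18. q=(19,26) nearest=7 d=9 new=(15,22) → add node 9 parent=7 cost=30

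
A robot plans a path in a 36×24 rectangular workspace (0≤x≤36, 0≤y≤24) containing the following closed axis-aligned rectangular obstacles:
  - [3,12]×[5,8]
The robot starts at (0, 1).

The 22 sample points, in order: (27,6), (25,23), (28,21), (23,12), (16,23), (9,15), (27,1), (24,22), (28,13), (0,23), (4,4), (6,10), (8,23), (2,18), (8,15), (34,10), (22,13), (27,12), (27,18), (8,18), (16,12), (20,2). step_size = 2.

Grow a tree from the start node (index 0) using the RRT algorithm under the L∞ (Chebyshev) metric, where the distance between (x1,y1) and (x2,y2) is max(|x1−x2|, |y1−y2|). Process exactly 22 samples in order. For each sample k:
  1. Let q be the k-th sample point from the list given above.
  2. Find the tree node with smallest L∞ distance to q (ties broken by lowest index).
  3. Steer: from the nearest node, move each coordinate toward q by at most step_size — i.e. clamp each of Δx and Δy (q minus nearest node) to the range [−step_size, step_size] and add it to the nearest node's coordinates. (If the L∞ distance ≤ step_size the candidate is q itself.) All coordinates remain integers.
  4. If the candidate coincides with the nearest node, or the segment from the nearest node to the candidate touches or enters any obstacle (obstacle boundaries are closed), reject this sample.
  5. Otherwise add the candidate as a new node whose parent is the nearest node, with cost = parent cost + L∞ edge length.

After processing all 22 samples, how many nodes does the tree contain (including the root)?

Node count: 11

1. q=(27,6) nearest=0 d=27 new=(2,3) → add node 1 parent=0 cost=2
2. q=(25,23) nearest=1 d=23 new=(4,5) → blocked by [3,12]×[5,8], reject
3. q=(28,21) nearest=1 d=26 new=(4,5) → blocked by [3,12]×[5,8], reject
4. q=(23,12) nearest=1 d=21 new=(4,5) → blocked by [3,12]×[5,8], reject
5. q=(16,23) nearest=1 d=20 new=(4,5) → blocked by [3,12]×[5,8], reject
6. q=(9,15) nearest=1 d=12 new=(4,5) → blocked by [3,12]×[5,8], reject
7. q=(27,1) nearest=1 d=25 new=(4,1) → add node 2 parent=1 cost=4
8. q=(24,22) nearest=2 d=21 new=(6,3) → add node 3 parent=2 cost=6
9. q=(28,13) nearest=3 d=22 new=(8,5) → blocked by [3,12]×[5,8], reject
10. q=(0,23) nearest=1 d=20 new=(0,5) → add node 4 parent=1 cost=4
11. q=(4,4) nearest=1 d=2 new=(4,4) → add node 5 parent=1 cost=4
12. q=(6,10) nearest=4 d=6 new=(2,7) → add node 6 parent=4 cost=6
13. q=(8,23) nearest=6 d=16 new=(4,9) → blocked by [3,12]×[5,8], reject
14. q=(2,18) nearest=6 d=11 new=(2,9) → add node 7 parent=6 cost=8
15. q=(8,15) nearest=7 d=6 new=(4,11) → add node 8 parent=7 cost=10
16. q=(34,10) nearest=3 d=28 new=(8,5) → blocked by [3,12]×[5,8], reject
17. q=(22,13) nearest=3 d=16 new=(8,5) → blocked by [3,12]×[5,8], reject
18. q=(27,12) nearest=3 d=21 new=(8,5) → blocked by [3,12]×[5,8], reject
19. q=(27,18) nearest=3 d=21 new=(8,5) → blocked by [3,12]×[5,8], reject
20. q=(8,18) nearest=8 d=7 new=(6,13) → add node 9 parent=8 cost=12
21. q=(16,12) nearest=3 d=10 new=(8,5) → blocked by [3,12]×[5,8], reject
22. q=(20,2) nearest=3 d=14 new=(8,2) → add node 10 parent=3 cost=8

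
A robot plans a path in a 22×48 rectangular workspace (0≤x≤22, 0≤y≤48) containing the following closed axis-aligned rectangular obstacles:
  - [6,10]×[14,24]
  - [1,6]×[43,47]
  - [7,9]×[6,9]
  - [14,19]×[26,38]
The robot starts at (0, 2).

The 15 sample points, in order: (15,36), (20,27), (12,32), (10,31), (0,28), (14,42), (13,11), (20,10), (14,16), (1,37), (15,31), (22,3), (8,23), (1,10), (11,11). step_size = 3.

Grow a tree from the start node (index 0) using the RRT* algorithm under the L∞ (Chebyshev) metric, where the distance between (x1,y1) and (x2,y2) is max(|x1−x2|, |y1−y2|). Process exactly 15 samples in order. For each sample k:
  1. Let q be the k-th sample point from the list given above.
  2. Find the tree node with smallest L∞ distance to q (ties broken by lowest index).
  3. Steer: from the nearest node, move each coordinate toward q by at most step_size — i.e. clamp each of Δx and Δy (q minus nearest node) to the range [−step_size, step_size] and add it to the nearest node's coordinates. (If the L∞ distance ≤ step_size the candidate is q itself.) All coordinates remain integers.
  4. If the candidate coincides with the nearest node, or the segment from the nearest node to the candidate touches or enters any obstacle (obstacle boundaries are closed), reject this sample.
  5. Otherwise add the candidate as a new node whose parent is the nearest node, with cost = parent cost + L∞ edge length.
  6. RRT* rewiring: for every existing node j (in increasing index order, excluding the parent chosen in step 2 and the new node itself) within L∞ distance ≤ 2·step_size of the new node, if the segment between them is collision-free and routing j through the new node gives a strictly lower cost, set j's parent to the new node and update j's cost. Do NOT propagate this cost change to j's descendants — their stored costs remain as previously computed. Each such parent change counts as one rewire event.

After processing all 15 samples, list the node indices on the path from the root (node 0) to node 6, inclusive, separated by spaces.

Path: 0 1 2 3 6

1. q=(15,36) nearest=0 d=34 new=(3,5) → add node 1 parent=0 cost=3
2. q=(20,27) nearest=1 d=22 new=(6,8) → add node 2 parent=1 cost=6
3. q=(12,32) nearest=2 d=24 new=(9,11) → blocked by [7,9]×[6,9], reject
4. q=(10,31) nearest=2 d=23 new=(9,11) → blocked by [7,9]×[6,9], reject
5. q=(0,28) nearest=2 d=20 new=(3,11) → add node 3 parent=2 cost=9
6. q=(14,42) nearest=3 d=31 new=(6,14) → blocked by [6,10]×[14,24], reject
7. q=(13,11) nearest=2 d=7 new=(9,11) → blocked by [7,9]×[6,9], reject
8. q=(20,10) nearest=2 d=14 new=(9,10) → blocked by [7,9]×[6,9], reject
9. q=(14,16) nearest=2 d=8 new=(9,11) → blocked by [7,9]×[6,9], reject
10. q=(1,37) nearest=3 d=26 new=(1,14) → add node 4 parent=3 cost=12
11. q=(15,31) nearest=4 d=17 new=(4,17) → add node 5 parent=4 cost=15
12. q=(22,3) nearest=2 d=16 new=(9,5) → blocked by [7,9]×[6,9], reject
13. q=(8,23) nearest=5 d=6 new=(7,20) → blocked by [6,10]×[14,24], reject
14. q=(1,10) nearest=3 d=2 new=(1,10) → add node 6 parent=3 cost=11
15. q=(11,11) nearest=2 d=5 new=(9,11) → blocked by [7,9]×[6,9], reject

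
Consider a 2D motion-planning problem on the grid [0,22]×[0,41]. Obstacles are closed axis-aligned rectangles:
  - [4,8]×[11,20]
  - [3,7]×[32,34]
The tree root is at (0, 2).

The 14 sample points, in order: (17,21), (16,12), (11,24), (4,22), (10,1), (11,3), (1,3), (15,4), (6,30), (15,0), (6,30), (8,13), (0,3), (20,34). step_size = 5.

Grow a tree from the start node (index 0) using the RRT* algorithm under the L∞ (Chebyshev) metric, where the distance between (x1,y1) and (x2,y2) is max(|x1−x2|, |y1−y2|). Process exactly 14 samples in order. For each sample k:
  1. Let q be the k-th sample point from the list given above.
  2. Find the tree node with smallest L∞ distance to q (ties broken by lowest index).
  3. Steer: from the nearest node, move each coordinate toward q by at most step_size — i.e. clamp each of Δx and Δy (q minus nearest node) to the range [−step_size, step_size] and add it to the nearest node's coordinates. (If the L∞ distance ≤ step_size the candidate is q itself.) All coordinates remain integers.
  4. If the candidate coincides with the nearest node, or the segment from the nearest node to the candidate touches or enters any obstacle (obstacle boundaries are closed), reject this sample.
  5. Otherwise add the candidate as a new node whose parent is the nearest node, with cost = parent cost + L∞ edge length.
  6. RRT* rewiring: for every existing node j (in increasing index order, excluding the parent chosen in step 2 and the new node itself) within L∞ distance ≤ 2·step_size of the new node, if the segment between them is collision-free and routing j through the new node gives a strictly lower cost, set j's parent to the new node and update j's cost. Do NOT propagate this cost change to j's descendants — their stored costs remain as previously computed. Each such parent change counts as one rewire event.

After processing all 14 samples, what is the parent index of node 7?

Parent of node 7: 5

1. q=(17,21) nearest=0 d=19 new=(5,7) → add node 1 parent=0 cost=5
2. q=(16,12) nearest=1 d=11 new=(10,12) → add node 2 parent=1 cost=10
3. q=(11,24) nearest=2 d=12 new=(11,17) → add node 3 parent=2 cost=15
4. q=(4,22) nearest=3 d=7 new=(6,22) → blocked by [4,8]×[11,20], reject
5. q=(10,1) nearest=1 d=6 new=(10,2) → add node 4 parent=1 cost=10
6. q=(11,3) nearest=4 d=1 new=(11,3) → add node 5 parent=4 cost=11
7. q=(1,3) nearest=0 d=1 new=(1,3) → add node 6 parent=0 cost=1
8. q=(15,4) nearest=5 d=4 new=(15,4) → add node 7 parent=5 cost=15
9. q=(6,30) nearest=3 d=13 new=(6,22) → blocked by [4,8]×[11,20], reject
10. q=(15,0) nearest=5 d=4 new=(15,0) → add node 8 parent=5 cost=15
11. q=(6,30) nearest=3 d=13 new=(6,22) → blocked by [4,8]×[11,20], reject
12. q=(8,13) nearest=2 d=2 new=(8,13) → blocked by [4,8]×[11,20], reject
13. q=(0,3) nearest=0 d=1 new=(0,3) → add node 9 parent=0 cost=1
14. q=(20,34) nearest=3 d=17 new=(16,22) → add node 10 parent=3 cost=20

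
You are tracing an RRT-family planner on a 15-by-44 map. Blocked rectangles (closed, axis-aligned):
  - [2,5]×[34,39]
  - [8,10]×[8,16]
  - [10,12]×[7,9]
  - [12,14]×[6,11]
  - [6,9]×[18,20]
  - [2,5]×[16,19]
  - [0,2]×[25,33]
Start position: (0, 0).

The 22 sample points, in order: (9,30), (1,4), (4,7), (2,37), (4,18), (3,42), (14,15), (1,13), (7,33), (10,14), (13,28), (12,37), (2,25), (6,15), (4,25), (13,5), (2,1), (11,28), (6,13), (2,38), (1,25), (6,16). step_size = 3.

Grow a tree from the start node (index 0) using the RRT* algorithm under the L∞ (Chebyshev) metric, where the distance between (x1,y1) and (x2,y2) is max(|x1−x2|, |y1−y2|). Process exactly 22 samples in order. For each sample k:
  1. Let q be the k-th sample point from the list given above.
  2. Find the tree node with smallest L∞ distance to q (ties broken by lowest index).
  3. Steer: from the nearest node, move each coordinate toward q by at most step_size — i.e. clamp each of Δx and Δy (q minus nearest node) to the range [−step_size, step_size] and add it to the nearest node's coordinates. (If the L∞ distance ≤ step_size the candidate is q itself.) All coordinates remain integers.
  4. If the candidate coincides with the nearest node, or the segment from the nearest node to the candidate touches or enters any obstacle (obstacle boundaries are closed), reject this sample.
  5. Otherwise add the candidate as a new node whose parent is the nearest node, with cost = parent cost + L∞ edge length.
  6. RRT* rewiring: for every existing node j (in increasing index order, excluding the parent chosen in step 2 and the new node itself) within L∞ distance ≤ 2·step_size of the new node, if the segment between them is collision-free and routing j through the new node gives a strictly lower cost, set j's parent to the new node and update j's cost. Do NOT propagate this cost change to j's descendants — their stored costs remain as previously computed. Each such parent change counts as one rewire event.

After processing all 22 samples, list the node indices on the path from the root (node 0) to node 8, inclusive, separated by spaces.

Path: 0 1 2 3 4 5 8

1. q=(9,30) nearest=0 d=30 new=(3,3) → add node 1 parent=0 cost=3
2. q=(1,4) nearest=1 d=2 new=(1,4) → add node 2 parent=1 cost=5
3. q=(4,7) nearest=2 d=3 new=(4,7) → add node 3 parent=2 cost=8
4. q=(2,37) nearest=3 d=30 new=(2,10) → add node 4 parent=3 cost=11
5. q=(4,18) nearest=4 d=8 new=(4,13) → add node 5 parent=4 cost=14
6. q=(3,42) nearest=5 d=29 new=(3,16) → blocked by [2,5]×[16,19], reject
7. q=(14,15) nearest=3 d=10 new=(7,10) → add node 6 parent=3 cost=11
8. q=(1,13) nearest=4 d=3 new=(1,13) → add node 7 parent=4 cost=14
9. q=(7,33) nearest=5 d=20 new=(7,16) → add node 8 parent=5 cost=17
10. q=(10,14) nearest=8 d=3 new=(10,14) → blocked by [8,10]×[8,16], reject
11. q=(13,28) nearest=8 d=12 new=(10,19) → blocked by [6,9]×[18,20], reject
12. q=(12,37) nearest=8 d=21 new=(10,19) → blocked by [6,9]×[18,20], reject
13. q=(2,25) nearest=8 d=9 new=(4,19) → blocked by [2,5]×[16,19], reject
14. q=(6,15) nearest=8 d=1 new=(6,15) → add node 9 parent=8 cost=18
15. q=(4,25) nearest=8 d=9 new=(4,19) → blocked by [2,5]×[16,19], reject
16. q=(13,5) nearest=6 d=6 new=(10,7) → blocked by [8,10]×[8,16], reject
17. q=(2,1) nearest=0 d=2 new=(2,1) → add node 10 parent=0 cost=2
18. q=(11,28) nearest=8 d=12 new=(10,19) → blocked by [6,9]×[18,20], reject
19. q=(6,13) nearest=5 d=2 new=(6,13) → add node 11 parent=5 cost=16
20. q=(2,38) nearest=8 d=22 new=(4,19) → blocked by [2,5]×[16,19], reject
21. q=(1,25) nearest=8 d=9 new=(4,19) → blocked by [2,5]×[16,19], reject
22. q=(6,16) nearest=8 d=1 new=(6,16) → add node 12 parent=8 cost=18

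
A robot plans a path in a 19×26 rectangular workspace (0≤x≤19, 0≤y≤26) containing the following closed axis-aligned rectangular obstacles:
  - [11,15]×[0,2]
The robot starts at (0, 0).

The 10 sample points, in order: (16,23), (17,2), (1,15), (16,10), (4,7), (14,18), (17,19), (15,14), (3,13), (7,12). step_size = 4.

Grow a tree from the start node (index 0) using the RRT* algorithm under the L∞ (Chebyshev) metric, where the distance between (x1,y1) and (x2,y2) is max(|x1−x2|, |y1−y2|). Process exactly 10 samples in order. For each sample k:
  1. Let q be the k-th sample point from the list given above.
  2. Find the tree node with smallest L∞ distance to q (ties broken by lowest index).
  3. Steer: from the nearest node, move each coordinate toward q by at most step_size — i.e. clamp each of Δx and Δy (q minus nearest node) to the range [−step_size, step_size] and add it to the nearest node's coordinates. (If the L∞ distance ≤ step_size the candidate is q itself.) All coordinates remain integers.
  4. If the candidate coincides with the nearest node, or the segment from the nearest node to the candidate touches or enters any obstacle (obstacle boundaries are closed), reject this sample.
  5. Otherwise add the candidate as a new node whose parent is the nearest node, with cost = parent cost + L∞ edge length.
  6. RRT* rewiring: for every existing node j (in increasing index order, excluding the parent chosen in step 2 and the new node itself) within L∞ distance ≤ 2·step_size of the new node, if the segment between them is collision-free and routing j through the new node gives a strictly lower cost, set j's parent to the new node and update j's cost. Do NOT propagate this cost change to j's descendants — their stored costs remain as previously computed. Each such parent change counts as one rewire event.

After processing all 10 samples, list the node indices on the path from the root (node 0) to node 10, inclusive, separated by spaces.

Path: 0 1 5 6 10

1. q=(16,23) nearest=0 d=23 new=(4,4) → add node 1 parent=0 cost=4
2. q=(17,2) nearest=1 d=13 new=(8,2) → add node 2 parent=1 cost=8
3. q=(1,15) nearest=1 d=11 new=(1,8) → add node 3 parent=1 cost=8
4. q=(16,10) nearest=2 d=8 new=(12,6) → add node 4 parent=2 cost=12
5. q=(4,7) nearest=1 d=3 new=(4,7) → add node 5 parent=1 cost=7
6. q=(14,18) nearest=5 d=11 new=(8,11) → add node 6 parent=5 cost=11
7. q=(17,19) nearest=6 d=9 new=(12,15) → add node 7 parent=6 cost=15
8. q=(15,14) nearest=7 d=3 new=(15,14) → add node 8 parent=7 cost=18
9. q=(3,13) nearest=3 d=5 new=(3,12) → add node 9 parent=3 cost=12
10. q=(7,12) nearest=6 d=1 new=(7,12) → add node 10 parent=6 cost=12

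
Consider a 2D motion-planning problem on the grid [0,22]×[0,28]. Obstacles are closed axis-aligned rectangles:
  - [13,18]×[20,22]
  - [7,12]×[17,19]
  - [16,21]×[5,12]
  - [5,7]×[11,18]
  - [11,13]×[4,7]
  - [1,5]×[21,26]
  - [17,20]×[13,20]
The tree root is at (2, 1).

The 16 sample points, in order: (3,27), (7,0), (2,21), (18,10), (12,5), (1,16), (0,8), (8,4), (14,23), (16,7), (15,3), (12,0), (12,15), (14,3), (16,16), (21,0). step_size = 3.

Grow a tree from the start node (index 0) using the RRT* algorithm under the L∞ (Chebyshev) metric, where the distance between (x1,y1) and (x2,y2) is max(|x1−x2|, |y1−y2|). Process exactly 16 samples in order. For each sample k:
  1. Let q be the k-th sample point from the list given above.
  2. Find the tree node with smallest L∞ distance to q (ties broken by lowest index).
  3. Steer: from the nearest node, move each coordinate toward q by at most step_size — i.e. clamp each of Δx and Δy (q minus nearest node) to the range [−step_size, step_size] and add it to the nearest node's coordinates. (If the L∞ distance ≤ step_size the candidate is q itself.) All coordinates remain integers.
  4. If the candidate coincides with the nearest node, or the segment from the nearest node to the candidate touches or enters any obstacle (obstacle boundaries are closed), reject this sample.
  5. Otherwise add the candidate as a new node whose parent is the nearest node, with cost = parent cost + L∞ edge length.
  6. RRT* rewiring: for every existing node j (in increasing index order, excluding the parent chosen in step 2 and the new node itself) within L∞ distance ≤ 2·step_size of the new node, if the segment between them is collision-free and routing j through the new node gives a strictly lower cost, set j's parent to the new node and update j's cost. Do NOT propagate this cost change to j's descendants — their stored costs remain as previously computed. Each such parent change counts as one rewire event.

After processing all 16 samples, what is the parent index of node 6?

Parent of node 6: 3

1. q=(3,27) nearest=0 d=26 new=(3,4) → add node 1 parent=0 cost=3
2. q=(7,0) nearest=1 d=4 new=(6,1) → add node 2 parent=1 cost=6
3. q=(2,21) nearest=1 d=17 new=(2,7) → add node 3 parent=1 cost=6
4. q=(18,10) nearest=2 d=12 new=(9,4) → add node 4 parent=2 cost=9
5. q=(12,5) nearest=4 d=3 new=(12,5) → blocked by [11,13]×[4,7], reject
6. q=(1,16) nearest=3 d=9 new=(1,10) → add node 5 parent=3 cost=9
7. q=(0,8) nearest=3 d=2 new=(0,8) → add node 6 parent=3 cost=8
8. q=(8,4) nearest=4 d=1 new=(8,4) → add node 7 parent=4 cost=10
9. q=(14,23) nearest=5 d=13 new=(4,13) → add node 8 parent=5 cost=12
10. q=(16,7) nearest=4 d=7 new=(12,7) → blocked by [11,13]×[4,7], reject
11. q=(15,3) nearest=4 d=6 new=(12,3) → add node 9 parent=4 cost=12
12. q=(12,0) nearest=9 d=3 new=(12,0) → add node 10 parent=9 cost=15
13. q=(12,15) nearest=8 d=8 new=(7,15) → blocked by [5,7]×[11,18], reject
14. q=(14,3) nearest=9 d=2 new=(14,3) → add node 11 parent=9 cost=14
15. q=(16,16) nearest=4 d=12 new=(12,7) → blocked by [11,13]×[4,7], reject
16. q=(21,0) nearest=11 d=7 new=(17,0) → add node 12 parent=11 cost=17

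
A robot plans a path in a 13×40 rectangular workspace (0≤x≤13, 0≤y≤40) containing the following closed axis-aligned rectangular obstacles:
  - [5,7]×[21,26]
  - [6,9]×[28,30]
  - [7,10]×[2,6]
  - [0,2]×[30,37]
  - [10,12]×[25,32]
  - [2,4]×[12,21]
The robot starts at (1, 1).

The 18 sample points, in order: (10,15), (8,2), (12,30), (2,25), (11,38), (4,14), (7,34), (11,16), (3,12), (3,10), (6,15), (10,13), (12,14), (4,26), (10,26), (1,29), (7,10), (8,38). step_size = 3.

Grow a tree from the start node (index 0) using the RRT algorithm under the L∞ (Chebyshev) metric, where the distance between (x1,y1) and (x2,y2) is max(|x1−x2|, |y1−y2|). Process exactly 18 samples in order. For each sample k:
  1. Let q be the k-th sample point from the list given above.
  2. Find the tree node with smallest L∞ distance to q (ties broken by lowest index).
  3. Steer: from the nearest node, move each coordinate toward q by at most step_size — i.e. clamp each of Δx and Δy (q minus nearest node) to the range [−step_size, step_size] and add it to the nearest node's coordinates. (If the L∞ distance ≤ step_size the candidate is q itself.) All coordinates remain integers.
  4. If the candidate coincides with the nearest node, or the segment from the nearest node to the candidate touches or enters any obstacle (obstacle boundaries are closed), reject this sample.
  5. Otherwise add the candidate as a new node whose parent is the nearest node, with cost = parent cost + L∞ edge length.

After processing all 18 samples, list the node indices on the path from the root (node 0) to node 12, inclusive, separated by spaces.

Path: 0 1 2 12

1. q=(10,15) nearest=0 d=14 new=(4,4) → add node 1 parent=0 cost=3
2. q=(8,2) nearest=1 d=4 new=(7,2) → blocked by [7,10]×[2,6], reject
3. q=(12,30) nearest=1 d=26 new=(7,7) → add node 2 parent=1 cost=6
4. q=(2,25) nearest=2 d=18 new=(4,10) → add node 3 parent=2 cost=9
5. q=(11,38) nearest=3 d=28 new=(7,13) → add node 4 parent=3 cost=12
6. q=(4,14) nearest=4 d=3 new=(4,14) → blocked by [2,4]×[12,21], reject
7. q=(7,34) nearest=4 d=21 new=(7,16) → add node 5 parent=4 cost=15
8. q=(11,16) nearest=4 d=4 new=(10,16) → add node 6 parent=4 cost=15
9. q=(3,12) nearest=3 d=2 new=(3,12) → blocked by [2,4]×[12,21], reject
10. q=(3,10) nearest=3 d=1 new=(3,10) → add node 7 parent=3 cost=10
11. q=(6,15) nearest=5 d=1 new=(6,15) → add node 8 parent=5 cost=16
12. q=(10,13) nearest=4 d=3 new=(10,13) → add node 9 parent=4 cost=15
13. q=(12,14) nearest=6 d=2 new=(12,14) → add node 10 parent=6 cost=17
14. q=(4,26) nearest=5 d=10 new=(4,19) → blocked by [2,4]×[12,21], reject
15. q=(10,26) nearest=5 d=10 new=(10,19) → add node 11 parent=5 cost=18
16. q=(1,29) nearest=11 d=10 new=(7,22) → blocked by [5,7]×[21,26], reject
17. q=(7,10) nearest=2 d=3 new=(7,10) → add node 12 parent=2 cost=9
18. q=(8,38) nearest=11 d=19 new=(8,22) → add node 13 parent=11 cost=21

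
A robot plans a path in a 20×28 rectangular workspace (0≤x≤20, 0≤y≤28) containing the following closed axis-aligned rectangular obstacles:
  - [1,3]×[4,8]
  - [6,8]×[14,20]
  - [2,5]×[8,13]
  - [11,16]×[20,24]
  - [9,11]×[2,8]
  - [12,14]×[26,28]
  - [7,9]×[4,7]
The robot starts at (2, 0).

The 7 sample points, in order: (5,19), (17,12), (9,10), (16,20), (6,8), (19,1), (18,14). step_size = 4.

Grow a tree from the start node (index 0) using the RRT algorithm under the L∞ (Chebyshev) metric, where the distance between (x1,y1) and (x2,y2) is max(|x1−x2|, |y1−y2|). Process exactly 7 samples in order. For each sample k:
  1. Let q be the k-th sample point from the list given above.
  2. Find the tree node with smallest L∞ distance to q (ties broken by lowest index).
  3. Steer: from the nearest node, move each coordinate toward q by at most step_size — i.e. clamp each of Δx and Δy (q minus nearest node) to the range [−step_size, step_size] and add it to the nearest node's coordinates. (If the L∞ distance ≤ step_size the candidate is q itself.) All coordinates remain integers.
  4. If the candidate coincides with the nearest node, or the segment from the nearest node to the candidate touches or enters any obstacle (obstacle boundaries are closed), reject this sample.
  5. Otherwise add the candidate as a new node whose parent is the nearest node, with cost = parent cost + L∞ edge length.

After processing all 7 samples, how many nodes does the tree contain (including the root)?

1. q=(5,19) nearest=0 d=19 new=(5,4) → add node 1 parent=0 cost=4
2. q=(17,12) nearest=1 d=12 new=(9,8) → blocked by [9,11]×[2,8], reject
3. q=(9,10) nearest=1 d=6 new=(9,8) → blocked by [9,11]×[2,8], reject
4. q=(16,20) nearest=1 d=16 new=(9,8) → blocked by [9,11]×[2,8], reject
5. q=(6,8) nearest=1 d=4 new=(6,8) → add node 2 parent=1 cost=8
6. q=(19,1) nearest=2 d=13 new=(10,4) → blocked by [9,11]×[2,8], reject
7. q=(18,14) nearest=2 d=12 new=(10,12) → add node 3 parent=2 cost=12

Node count: 4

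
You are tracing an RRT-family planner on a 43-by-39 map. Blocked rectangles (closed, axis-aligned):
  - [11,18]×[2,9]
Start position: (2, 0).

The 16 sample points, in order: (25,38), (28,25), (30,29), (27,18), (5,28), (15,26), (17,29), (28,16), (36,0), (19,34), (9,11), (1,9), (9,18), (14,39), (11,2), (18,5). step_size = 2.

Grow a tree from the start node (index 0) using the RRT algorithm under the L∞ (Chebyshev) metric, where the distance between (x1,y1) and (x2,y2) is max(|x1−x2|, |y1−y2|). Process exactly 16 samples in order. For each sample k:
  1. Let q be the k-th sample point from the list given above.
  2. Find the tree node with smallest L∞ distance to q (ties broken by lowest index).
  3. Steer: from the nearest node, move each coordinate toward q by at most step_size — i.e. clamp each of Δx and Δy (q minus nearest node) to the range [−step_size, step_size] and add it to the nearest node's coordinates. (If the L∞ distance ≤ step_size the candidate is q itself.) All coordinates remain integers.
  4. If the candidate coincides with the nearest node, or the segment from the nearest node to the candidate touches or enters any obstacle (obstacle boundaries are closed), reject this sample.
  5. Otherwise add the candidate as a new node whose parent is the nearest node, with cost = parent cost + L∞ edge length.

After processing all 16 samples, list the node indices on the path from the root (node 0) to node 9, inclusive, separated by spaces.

Path: 0 1 2 3 4 5 6 7 8 9

1. q=(25,38) nearest=0 d=38 new=(4,2) → add node 1 parent=0 cost=2
2. q=(28,25) nearest=1 d=24 new=(6,4) → add node 2 parent=1 cost=4
3. q=(30,29) nearest=2 d=25 new=(8,6) → add node 3 parent=2 cost=6
4. q=(27,18) nearest=3 d=19 new=(10,8) → add node 4 parent=3 cost=8
5. q=(5,28) nearest=4 d=20 new=(8,10) → add node 5 parent=4 cost=10
6. q=(15,26) nearest=5 d=16 new=(10,12) → add node 6 parent=5 cost=12
7. q=(17,29) nearest=6 d=17 new=(12,14) → add node 7 parent=6 cost=14
8. q=(28,16) nearest=7 d=16 new=(14,16) → add node 8 parent=7 cost=16
9. q=(36,0) nearest=8 d=22 new=(16,14) → add node 9 parent=8 cost=18
10. q=(19,34) nearest=8 d=18 new=(16,18) → add node 10 parent=8 cost=18
11. q=(9,11) nearest=5 d=1 new=(9,11) → add node 11 parent=5 cost=11
12. q=(1,9) nearest=2 d=5 new=(4,6) → add node 12 parent=2 cost=6
13. q=(9,18) nearest=7 d=4 new=(10,16) → add node 13 parent=7 cost=16
14. q=(14,39) nearest=10 d=21 new=(14,20) → add node 14 parent=10 cost=20
15. q=(11,2) nearest=3 d=4 new=(10,4) → add node 15 parent=3 cost=8
16. q=(18,5) nearest=4 d=8 new=(12,6) → blocked by [11,18]×[2,9], reject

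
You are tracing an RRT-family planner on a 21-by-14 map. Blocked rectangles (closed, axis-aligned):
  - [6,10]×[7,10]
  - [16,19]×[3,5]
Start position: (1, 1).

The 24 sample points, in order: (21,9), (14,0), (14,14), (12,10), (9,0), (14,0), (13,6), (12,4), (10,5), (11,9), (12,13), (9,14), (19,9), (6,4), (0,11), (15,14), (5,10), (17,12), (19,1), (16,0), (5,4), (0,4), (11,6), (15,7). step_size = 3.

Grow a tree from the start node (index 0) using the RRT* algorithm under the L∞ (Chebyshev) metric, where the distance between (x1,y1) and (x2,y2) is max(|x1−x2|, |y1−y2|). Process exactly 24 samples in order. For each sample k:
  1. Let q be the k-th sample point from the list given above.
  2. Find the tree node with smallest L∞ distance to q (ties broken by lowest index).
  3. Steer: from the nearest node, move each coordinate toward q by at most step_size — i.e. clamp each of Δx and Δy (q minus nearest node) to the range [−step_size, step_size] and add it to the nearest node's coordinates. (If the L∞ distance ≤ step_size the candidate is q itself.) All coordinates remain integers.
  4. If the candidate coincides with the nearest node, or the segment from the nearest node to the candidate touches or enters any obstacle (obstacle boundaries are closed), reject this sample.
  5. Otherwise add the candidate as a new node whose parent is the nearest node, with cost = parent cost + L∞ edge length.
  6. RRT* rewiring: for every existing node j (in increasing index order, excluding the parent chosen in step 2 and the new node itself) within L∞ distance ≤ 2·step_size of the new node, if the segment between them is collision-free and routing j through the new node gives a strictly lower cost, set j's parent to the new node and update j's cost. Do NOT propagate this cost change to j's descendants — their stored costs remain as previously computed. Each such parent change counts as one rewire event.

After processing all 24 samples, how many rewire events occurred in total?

Rewire events: 4

1. q=(21,9) nearest=0 d=20 new=(4,4) → add node 1 parent=0 cost=3
2. q=(14,0) nearest=1 d=10 new=(7,1) → add node 2 parent=1 cost=6
3. q=(14,14) nearest=1 d=10 new=(7,7) → blocked by [6,10]×[7,10], reject
4. q=(12,10) nearest=1 d=8 new=(7,7) → blocked by [6,10]×[7,10], reject
5. q=(9,0) nearest=2 d=2 new=(9,0) → add node 3 parent=2 cost=8
6. q=(14,0) nearest=3 d=5 new=(12,0) → add node 4 parent=3 cost=11
7. q=(13,6) nearest=2 d=6 new=(10,4) → add node 5 parent=2 cost=9
8. q=(12,4) nearest=5 d=2 new=(12,4) → add node 6 parent=5 cost=11
9. q=(10,5) nearest=5 d=1 new=(10,5) → add node 7 parent=5 cost=10
10. q=(11,9) nearest=7 d=4 new=(11,8) → add node 8 parent=7 cost=13
11. q=(12,13) nearest=8 d=5 new=(12,11) → add node 9 parent=8 cost=16
12. q=(9,14) nearest=9 d=3 new=(9,14) → add node 10 parent=9 cost=19
13. q=(19,9) nearest=6 d=7 new=(15,7) → add node 11 parent=6 cost=14
14. q=(6,4) nearest=1 d=2 new=(6,4) → add node 12 parent=1 cost=5; rewire 7→12 (9<10)
15. q=(0,11) nearest=1 d=7 new=(1,7) → add node 13 parent=1 cost=6
16. q=(15,14) nearest=9 d=3 new=(15,14) → add node 14 parent=9 cost=19
17. q=(5,10) nearest=10 d=4 new=(6,11) → add node 15 parent=10 cost=22
18. q=(17,12) nearest=14 d=2 new=(17,12) → add node 16 parent=14 cost=21
19. q=(19,1) nearest=11 d=6 new=(18,4) → blocked by [16,19]×[3,5], reject
20. q=(16,0) nearest=4 d=4 new=(15,0) → add node 17 parent=4 cost=14
21. q=(5,4) nearest=1 d=1 new=(5,4) → add node 18 parent=1 cost=4
22. q=(0,4) nearest=0 d=3 new=(0,4) → add node 19 parent=0 cost=3
23. q=(11,6) nearest=7 d=1 new=(11,6) → add node 20 parent=7 cost=10; rewire 8→20 (12<13); rewire 9→20 (15<16); rewire 16→20 (16<21)
24. q=(15,7) nearest=11 d=0 → coincident, reject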